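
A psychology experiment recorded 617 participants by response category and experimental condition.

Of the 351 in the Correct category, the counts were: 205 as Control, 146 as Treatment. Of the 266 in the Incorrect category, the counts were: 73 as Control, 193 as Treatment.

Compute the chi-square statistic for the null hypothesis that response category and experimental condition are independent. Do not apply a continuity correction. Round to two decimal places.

58.59

Row totals: 351, 266. Column totals: 278, 339. Grand total N = 617.
Expected counts (row total × column total / N):
  Correct, Control: 351×278/617 = 158.149
  Correct, Treatment: 351×339/617 = 192.851
  Incorrect, Control: 266×278/617 = 119.851
  Incorrect, Treatment: 266×339/617 = 146.149
Contributions (O − E)²/E:
  (205 − 158.149)²/158.149 = 13.8794
  (146 − 192.851)²/192.851 = 11.3819
  (73 − 119.851)²/119.851 = 18.3145
  (193 − 146.149)²/146.149 = 15.0190
χ² = 13.8794 + 11.3819 + 18.3145 + 15.0190 = 58.59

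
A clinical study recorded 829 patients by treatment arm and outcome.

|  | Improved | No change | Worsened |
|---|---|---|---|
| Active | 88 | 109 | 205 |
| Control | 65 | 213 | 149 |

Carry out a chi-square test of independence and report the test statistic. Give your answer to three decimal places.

Row totals: 402, 427. Column totals: 153, 322, 354. Grand total N = 829.
Expected counts (row total × column total / N):
  Active, Improved: 402×153/829 = 74.1930
  Active, No change: 402×322/829 = 156.1448
  Active, Worsened: 402×354/829 = 171.6622
  Control, Improved: 427×153/829 = 78.8070
  Control, No change: 427×322/829 = 165.8552
  Control, Worsened: 427×354/829 = 182.3378
Contributions (O − E)²/E:
  (88 − 74.1930)²/74.1930 = 2.5694
  (109 − 156.1448)²/156.1448 = 14.2344
  (205 − 171.6622)²/171.6622 = 6.4744
  (65 − 78.8070)²/78.8070 = 2.4190
  (213 − 165.8552)²/165.8552 = 13.4010
  (149 − 182.3378)²/182.3378 = 6.0953
χ² = 2.5694 + 14.2344 + 6.4744 + 2.4190 + 13.4010 + 6.0953 = 45.194

45.194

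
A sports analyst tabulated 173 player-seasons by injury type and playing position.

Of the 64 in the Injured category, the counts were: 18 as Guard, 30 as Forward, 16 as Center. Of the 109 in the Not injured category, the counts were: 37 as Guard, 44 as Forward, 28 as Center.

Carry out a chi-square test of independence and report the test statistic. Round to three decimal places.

Row totals: 64, 109. Column totals: 55, 74, 44. Grand total N = 173.
Expected counts (row total × column total / N):
  Injured, Guard: 64×55/173 = 20.3468
  Injured, Forward: 64×74/173 = 27.3757
  Injured, Center: 64×44/173 = 16.2775
  Not injured, Guard: 109×55/173 = 34.6532
  Not injured, Forward: 109×74/173 = 46.6243
  Not injured, Center: 109×44/173 = 27.7225
Contributions (O − E)²/E:
  (18 − 20.3468)²/20.3468 = 0.2707
  (30 − 27.3757)²/27.3757 = 0.2516
  (16 − 16.2775)²/16.2775 = 0.0047
  (37 − 34.6532)²/34.6532 = 0.1589
  (44 − 46.6243)²/46.6243 = 0.1477
  (28 − 27.7225)²/27.7225 = 0.0028
χ² = 0.2707 + 0.2516 + 0.0047 + 0.1589 + 0.1477 + 0.0028 = 0.836

0.836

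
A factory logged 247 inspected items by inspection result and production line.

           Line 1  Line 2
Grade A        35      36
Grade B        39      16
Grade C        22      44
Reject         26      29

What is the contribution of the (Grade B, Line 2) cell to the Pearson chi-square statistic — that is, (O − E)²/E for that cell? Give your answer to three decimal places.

Row total (Grade B) = 55; column total (Line 2) = 125; N = 247.
Expected count E = 55 × 125 / 247 = 27.8340.
Contribution = (O − E)²/E = (16 − 27.8340)² / 27.8340 = 5.031.

5.031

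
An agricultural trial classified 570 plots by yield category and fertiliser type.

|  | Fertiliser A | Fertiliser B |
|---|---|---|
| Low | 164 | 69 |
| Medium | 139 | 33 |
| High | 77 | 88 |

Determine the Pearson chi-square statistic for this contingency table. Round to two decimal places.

46.64

Row totals: 233, 172, 165. Column totals: 380, 190. Grand total N = 570.
Expected counts (row total × column total / N):
  Low, Fertiliser A: 233×380/570 = 155.333
  Low, Fertiliser B: 233×190/570 = 77.667
  Medium, Fertiliser A: 172×380/570 = 114.667
  Medium, Fertiliser B: 172×190/570 = 57.333
  High, Fertiliser A: 165×380/570 = 110.000
  High, Fertiliser B: 165×190/570 = 55.000
Contributions (O − E)²/E:
  (164 − 155.333)²/155.333 = 0.4836
  (69 − 77.667)²/77.667 = 0.9672
  (139 − 114.667)²/114.667 = 5.1636
  (33 − 57.333)²/57.333 = 10.3273
  (77 − 110.000)²/110.000 = 9.9000
  (88 − 55.000)²/55.000 = 19.8000
χ² = 0.4836 + 0.9672 + 5.1636 + 10.3273 + 9.9000 + 19.8000 = 46.64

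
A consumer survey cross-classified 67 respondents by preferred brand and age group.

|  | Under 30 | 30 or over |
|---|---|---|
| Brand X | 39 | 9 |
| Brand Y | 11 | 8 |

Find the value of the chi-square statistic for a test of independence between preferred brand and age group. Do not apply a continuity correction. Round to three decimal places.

3.921

Row totals: 48, 19. Column totals: 50, 17. Grand total N = 67.
Expected counts (row total × column total / N):
  Brand X, Under 30: 48×50/67 = 35.8209
  Brand X, 30 or over: 48×17/67 = 12.1791
  Brand Y, Under 30: 19×50/67 = 14.1791
  Brand Y, 30 or over: 19×17/67 = 4.8209
Contributions (O − E)²/E:
  (39 − 35.8209)²/35.8209 = 0.2821
  (9 − 12.1791)²/12.1791 = 0.8298
  (11 − 14.1791)²/14.1791 = 0.7128
  (8 − 4.8209)²/4.8209 = 2.0964
χ² = 0.2821 + 0.8298 + 0.7128 + 2.0964 = 3.921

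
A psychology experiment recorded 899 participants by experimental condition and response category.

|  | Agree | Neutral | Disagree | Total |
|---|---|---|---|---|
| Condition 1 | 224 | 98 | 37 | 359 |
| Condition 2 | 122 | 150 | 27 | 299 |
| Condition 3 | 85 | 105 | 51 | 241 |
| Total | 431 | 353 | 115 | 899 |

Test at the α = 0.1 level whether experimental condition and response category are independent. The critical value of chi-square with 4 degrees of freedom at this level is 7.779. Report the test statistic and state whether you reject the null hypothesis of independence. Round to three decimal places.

Grand total N = 899.
Expected counts (row total × column total / N):
  Condition 1, Agree: 359×431/899 = 172.1123
  Condition 1, Neutral: 359×353/899 = 140.9644
  Condition 1, Disagree: 359×115/899 = 45.9232
  Condition 2, Agree: 299×431/899 = 143.3471
  Condition 2, Neutral: 299×353/899 = 117.4049
  Condition 2, Disagree: 299×115/899 = 38.2481
  Condition 3, Agree: 241×431/899 = 115.5406
  Condition 3, Neutral: 241×353/899 = 94.6307
  Condition 3, Disagree: 241×115/899 = 30.8287
Contributions (O − E)²/E:
  (224 − 172.1123)²/172.1123 = 15.6429
  (98 − 140.9644)²/140.9644 = 13.0951
  (37 − 45.9232)²/45.9232 = 1.7338
  (122 − 143.3471)²/143.3471 = 3.1790
  (150 − 117.4049)²/117.4049 = 9.0494
  (27 − 38.2481)²/38.2481 = 3.3079
  (85 − 115.5406)²/115.5406 = 8.0727
  (105 − 94.6307)²/94.6307 = 1.1362
  (51 − 30.8287)²/30.8287 = 13.1981
χ² = 15.6429 + 13.0951 + 1.7338 + 3.1790 + 9.0494 + 3.3079 + 8.0727 + 1.1362 + 13.1981 = 68.415
df = (3−1)(3−1) = 4. Since 68.415 > 7.779, reject the null hypothesis of independence at α = 0.1.

68.415; reject H₀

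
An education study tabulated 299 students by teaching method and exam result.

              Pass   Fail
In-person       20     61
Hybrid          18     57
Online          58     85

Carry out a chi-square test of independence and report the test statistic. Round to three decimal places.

Row totals: 81, 75, 143. Column totals: 96, 203. Grand total N = 299.
Expected counts (row total × column total / N):
  In-person, Pass: 81×96/299 = 26.0067
  In-person, Fail: 81×203/299 = 54.9933
  Hybrid, Pass: 75×96/299 = 24.0803
  Hybrid, Fail: 75×203/299 = 50.9197
  Online, Pass: 143×96/299 = 45.9130
  Online, Fail: 143×203/299 = 97.0870
Contributions (O − E)²/E:
  (20 − 26.0067)²/26.0067 = 1.3874
  (61 − 54.9933)²/54.9933 = 0.6561
  (18 − 24.0803)²/24.0803 = 1.5353
  (57 − 50.9197)²/50.9197 = 0.7260
  (58 − 45.9130)²/45.9130 = 3.1820
  (85 − 97.0870)²/97.0870 = 1.5048
χ² = 1.3874 + 0.6561 + 1.5353 + 0.7260 + 3.1820 + 1.5048 = 8.992

8.992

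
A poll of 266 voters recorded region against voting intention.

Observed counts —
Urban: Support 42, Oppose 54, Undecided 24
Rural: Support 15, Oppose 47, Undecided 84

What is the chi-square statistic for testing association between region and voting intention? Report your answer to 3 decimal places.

44.492

Row totals: 120, 146. Column totals: 57, 101, 108. Grand total N = 266.
Expected counts (row total × column total / N):
  Urban, Support: 120×57/266 = 25.7143
  Urban, Oppose: 120×101/266 = 45.5639
  Urban, Undecided: 120×108/266 = 48.7218
  Rural, Support: 146×57/266 = 31.2857
  Rural, Oppose: 146×101/266 = 55.4361
  Rural, Undecided: 146×108/266 = 59.2782
Contributions (O − E)²/E:
  (42 − 25.7143)²/25.7143 = 10.3143
  (54 − 45.5639)²/45.5639 = 1.5619
  (24 − 48.7218)²/48.7218 = 12.5440
  (15 − 31.2857)²/31.2857 = 8.4775
  (47 − 55.4361)²/55.4361 = 1.2838
  (84 − 59.2782)²/59.2782 = 10.3102
χ² = 10.3143 + 1.5619 + 12.5440 + 8.4775 + 1.2838 + 10.3102 = 44.492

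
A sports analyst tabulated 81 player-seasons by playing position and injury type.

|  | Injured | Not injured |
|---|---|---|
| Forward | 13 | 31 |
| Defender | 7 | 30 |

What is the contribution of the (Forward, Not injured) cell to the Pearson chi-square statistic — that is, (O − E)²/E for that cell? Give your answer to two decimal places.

0.14

Row total (Forward) = 44; column total (Not injured) = 61; N = 81.
Expected count E = 44 × 61 / 81 = 33.136.
Contribution = (O − E)²/E = (31 − 33.136)² / 33.136 = 0.14.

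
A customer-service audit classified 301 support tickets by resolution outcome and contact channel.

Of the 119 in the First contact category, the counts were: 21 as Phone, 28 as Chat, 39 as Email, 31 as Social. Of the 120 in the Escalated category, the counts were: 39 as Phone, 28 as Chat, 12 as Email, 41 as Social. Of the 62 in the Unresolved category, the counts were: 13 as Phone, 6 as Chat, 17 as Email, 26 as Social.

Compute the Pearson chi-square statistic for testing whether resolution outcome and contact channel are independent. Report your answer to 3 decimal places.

Row totals: 119, 120, 62. Column totals: 73, 62, 68, 98. Grand total N = 301.
Expected counts (row total × column total / N):
  First contact, Phone: 119×73/301 = 28.8605
  First contact, Chat: 119×62/301 = 24.5116
  First contact, Email: 119×68/301 = 26.8837
  First contact, Social: 119×98/301 = 38.7442
  Escalated, Phone: 120×73/301 = 29.1030
  Escalated, Chat: 120×62/301 = 24.7176
  Escalated, Email: 120×68/301 = 27.1096
  Escalated, Social: 120×98/301 = 39.0698
  Unresolved, Phone: 62×73/301 = 15.0365
  Unresolved, Chat: 62×62/301 = 12.7708
  Unresolved, Email: 62×68/301 = 14.0066
  Unresolved, Social: 62×98/301 = 20.1860
Contributions (O − E)²/E:
  (21 − 28.8605)²/28.8605 = 2.1409
  (28 − 24.5116)²/24.5116 = 0.4965
  (39 − 26.8837)²/26.8837 = 5.4607
  (31 − 38.7442)²/38.7442 = 1.5479
  (39 − 29.1030)²/29.1030 = 3.3657
  (28 − 24.7176)²/24.7176 = 0.4359
  (12 − 27.1096)²/27.1096 = 8.4214
  (41 − 39.0698)²/39.0698 = 0.0954
  (13 − 15.0365)²/15.0365 = 0.2758
  (6 − 12.7708)²/12.7708 = 3.5897
  (17 − 14.0066)²/14.0066 = 0.6397
  (26 − 20.1860)²/20.1860 = 1.6746
χ² = 2.1409 + 0.4965 + 5.4607 + 1.5479 + 3.3657 + 0.4359 + 8.4214 + 0.0954 + 0.2758 + 3.5897 + 0.6397 + 1.6746 = 28.144

28.144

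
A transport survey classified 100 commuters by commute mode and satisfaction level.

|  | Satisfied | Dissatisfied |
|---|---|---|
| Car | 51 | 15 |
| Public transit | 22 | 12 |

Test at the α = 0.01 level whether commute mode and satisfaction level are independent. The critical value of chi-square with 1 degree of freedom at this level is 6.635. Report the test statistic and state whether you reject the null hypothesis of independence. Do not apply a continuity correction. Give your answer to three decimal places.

1.798; fail to reject H₀

Row totals: 66, 34. Column totals: 73, 27. Grand total N = 100.
Expected counts (row total × column total / N):
  Car, Satisfied: 66×73/100 = 48.1800
  Car, Dissatisfied: 66×27/100 = 17.8200
  Public transit, Satisfied: 34×73/100 = 24.8200
  Public transit, Dissatisfied: 34×27/100 = 9.1800
Contributions (O − E)²/E:
  (51 − 48.1800)²/48.1800 = 0.1651
  (15 − 17.8200)²/17.8200 = 0.4463
  (22 − 24.8200)²/24.8200 = 0.3204
  (12 − 9.1800)²/9.1800 = 0.8663
χ² = 0.1651 + 0.4463 + 0.3204 + 0.8663 = 1.798
df = (2−1)(2−1) = 1. Since 1.798 < 6.635, fail to reject the null hypothesis of independence at α = 0.01.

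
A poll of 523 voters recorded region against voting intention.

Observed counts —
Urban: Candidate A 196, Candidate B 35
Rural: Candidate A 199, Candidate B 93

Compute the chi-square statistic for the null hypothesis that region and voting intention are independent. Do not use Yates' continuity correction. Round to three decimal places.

Row totals: 231, 292. Column totals: 395, 128. Grand total N = 523.
Expected counts (row total × column total / N):
  Urban, Candidate A: 231×395/523 = 174.4646
  Urban, Candidate B: 231×128/523 = 56.5354
  Rural, Candidate A: 292×395/523 = 220.5354
  Rural, Candidate B: 292×128/523 = 71.4646
Contributions (O − E)²/E:
  (196 − 174.4646)²/174.4646 = 2.6583
  (35 − 56.5354)²/56.5354 = 8.2032
  (199 − 220.5354)²/220.5354 = 2.1029
  (93 − 71.4646)²/71.4646 = 6.4896
χ² = 2.6583 + 8.2032 + 2.1029 + 6.4896 = 19.454

19.454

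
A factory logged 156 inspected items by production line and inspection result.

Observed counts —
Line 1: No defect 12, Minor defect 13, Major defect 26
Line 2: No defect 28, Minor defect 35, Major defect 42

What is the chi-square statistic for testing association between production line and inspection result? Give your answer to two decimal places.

1.77

Row totals: 51, 105. Column totals: 40, 48, 68. Grand total N = 156.
Expected counts (row total × column total / N):
  Line 1, No defect: 51×40/156 = 13.077
  Line 1, Minor defect: 51×48/156 = 15.692
  Line 1, Major defect: 51×68/156 = 22.231
  Line 2, No defect: 105×40/156 = 26.923
  Line 2, Minor defect: 105×48/156 = 32.308
  Line 2, Major defect: 105×68/156 = 45.769
Contributions (O − E)²/E:
  (12 − 13.077)²/13.077 = 0.0887
  (13 − 15.692)²/15.692 = 0.4618
  (26 − 22.231)²/22.231 = 0.6390
  (28 − 26.923)²/26.923 = 0.0431
  (35 − 32.308)²/32.308 = 0.2243
  (42 − 45.769)²/45.769 = 0.3104
χ² = 0.0887 + 0.4618 + 0.6390 + 0.0431 + 0.2243 + 0.3104 = 1.77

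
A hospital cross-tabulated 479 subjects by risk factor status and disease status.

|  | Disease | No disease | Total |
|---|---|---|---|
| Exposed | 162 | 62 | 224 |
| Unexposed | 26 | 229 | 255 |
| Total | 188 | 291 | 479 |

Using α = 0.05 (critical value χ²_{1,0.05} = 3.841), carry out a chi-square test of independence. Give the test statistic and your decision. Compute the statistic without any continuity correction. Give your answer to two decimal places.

Grand total N = 479.
Expected counts (row total × column total / N):
  Exposed, Disease: 224×188/479 = 87.9165
  Exposed, No disease: 224×291/479 = 136.0835
  Unexposed, Disease: 255×188/479 = 100.0835
  Unexposed, No disease: 255×291/479 = 154.9165
Contributions (O − E)²/E:
  (162 − 87.9165)²/87.9165 = 62.4270
  (62 − 136.0835)²/136.0835 = 40.3309
  (26 − 100.0835)²/100.0835 = 54.8379
  (229 − 154.9165)²/154.9165 = 35.4279
χ² = 62.4270 + 40.3309 + 54.8379 + 35.4279 = 193.02
df = (2−1)(2−1) = 1. Since 193.02 > 3.841, reject the null hypothesis of independence at α = 0.05.

193.02; reject H₀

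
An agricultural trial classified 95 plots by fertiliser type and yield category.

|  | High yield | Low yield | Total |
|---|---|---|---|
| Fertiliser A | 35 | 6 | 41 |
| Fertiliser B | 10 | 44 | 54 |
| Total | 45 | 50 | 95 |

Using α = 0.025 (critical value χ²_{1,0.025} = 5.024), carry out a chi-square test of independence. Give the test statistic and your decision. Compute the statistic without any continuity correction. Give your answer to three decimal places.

41.772; reject H₀

Grand total N = 95.
Expected counts (row total × column total / N):
  Fertiliser A, High yield: 41×45/95 = 19.4211
  Fertiliser A, Low yield: 41×50/95 = 21.5789
  Fertiliser B, High yield: 54×45/95 = 25.5789
  Fertiliser B, Low yield: 54×50/95 = 28.4211
Contributions (O − E)²/E:
  (35 − 19.4211)²/19.4211 = 12.4968
  (6 − 21.5789)²/21.5789 = 11.2472
  (10 − 25.5789)²/25.5789 = 9.4884
  (44 − 28.4211)²/28.4211 = 8.5395
χ² = 12.4968 + 11.2472 + 9.4884 + 8.5395 = 41.772
df = (2−1)(2−1) = 1. Since 41.772 > 5.024, reject the null hypothesis of independence at α = 0.025.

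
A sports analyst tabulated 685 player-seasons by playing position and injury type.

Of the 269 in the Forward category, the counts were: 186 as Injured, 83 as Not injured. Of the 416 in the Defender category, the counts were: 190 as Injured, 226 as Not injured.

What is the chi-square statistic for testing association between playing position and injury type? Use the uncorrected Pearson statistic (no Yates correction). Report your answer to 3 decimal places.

36.349

Row totals: 269, 416. Column totals: 376, 309. Grand total N = 685.
Expected counts (row total × column total / N):
  Forward, Injured: 269×376/685 = 147.65547
  Forward, Not injured: 269×309/685 = 121.34453
  Defender, Injured: 416×376/685 = 228.34453
  Defender, Not injured: 416×309/685 = 187.65547
Contributions (O − E)²/E:
  (186 − 147.65547)²/147.65547 = 9.9577
  (83 − 121.34453)²/121.34453 = 12.1168
  (190 − 228.34453)²/228.34453 = 6.4390
  (226 − 187.65547)²/187.65547 = 7.8351
χ² = 9.9577 + 12.1168 + 6.4390 + 7.8351 = 36.349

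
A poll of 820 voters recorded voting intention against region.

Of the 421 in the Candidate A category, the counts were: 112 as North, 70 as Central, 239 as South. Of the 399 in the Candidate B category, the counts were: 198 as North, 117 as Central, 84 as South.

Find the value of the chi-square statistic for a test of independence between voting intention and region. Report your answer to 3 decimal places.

Row totals: 421, 399. Column totals: 310, 187, 323. Grand total N = 820.
Expected counts (row total × column total / N):
  Candidate A, North: 421×310/820 = 159.1585
  Candidate A, Central: 421×187/820 = 96.0085
  Candidate A, South: 421×323/820 = 165.8329
  Candidate B, North: 399×310/820 = 150.8415
  Candidate B, Central: 399×187/820 = 90.9915
  Candidate B, South: 399×323/820 = 157.1671
Contributions (O − E)²/E:
  (112 − 159.1585)²/159.1585 = 13.9730
  (70 − 96.0085)²/96.0085 = 7.0456
  (239 − 165.8329)²/165.8329 = 32.2820
  (198 − 150.8415)²/150.8415 = 14.7435
  (117 − 90.9915)²/90.9915 = 7.4341
  (84 − 157.1671)²/157.1671 = 34.0620
χ² = 13.9730 + 7.0456 + 32.2820 + 14.7435 + 7.4341 + 34.0620 = 109.540

109.540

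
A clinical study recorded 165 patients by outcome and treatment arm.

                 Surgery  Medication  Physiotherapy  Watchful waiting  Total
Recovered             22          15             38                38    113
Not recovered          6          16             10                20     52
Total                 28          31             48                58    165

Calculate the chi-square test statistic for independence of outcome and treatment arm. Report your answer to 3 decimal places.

9.896

Grand total N = 165.
Expected counts (row total × column total / N):
  Recovered, Surgery: 113×28/165 = 19.1758
  Recovered, Medication: 113×31/165 = 21.2303
  Recovered, Physiotherapy: 113×48/165 = 32.8727
  Recovered, Watchful waiting: 113×58/165 = 39.7212
  Not recovered, Surgery: 52×28/165 = 8.8242
  Not recovered, Medication: 52×31/165 = 9.7697
  Not recovered, Physiotherapy: 52×48/165 = 15.1273
  Not recovered, Watchful waiting: 52×58/165 = 18.2788
Contributions (O − E)²/E:
  (22 − 19.1758)²/19.1758 = 0.4159
  (15 − 21.2303)²/21.2303 = 1.8284
  (38 − 32.8727)²/32.8727 = 0.7997
  (38 − 39.7212)²/39.7212 = 0.0746
  (6 − 8.8242)²/8.8242 = 0.9039
  (16 − 9.7697)²/9.7697 = 3.9732
  (10 − 15.1273)²/15.1273 = 1.7379
  (20 − 18.2788)²/18.2788 = 0.1621
χ² = 0.4159 + 1.8284 + 0.7997 + 0.0746 + 0.9039 + 3.9732 + 1.7379 + 0.1621 = 9.896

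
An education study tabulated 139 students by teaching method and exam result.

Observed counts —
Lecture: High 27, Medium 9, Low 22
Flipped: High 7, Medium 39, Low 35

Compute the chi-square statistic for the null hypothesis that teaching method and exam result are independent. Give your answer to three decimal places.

Row totals: 58, 81. Column totals: 34, 48, 57. Grand total N = 139.
Expected counts (row total × column total / N):
  Lecture, High: 58×34/139 = 14.1871
  Lecture, Medium: 58×48/139 = 20.0288
  Lecture, Low: 58×57/139 = 23.7842
  Flipped, High: 81×34/139 = 19.8129
  Flipped, Medium: 81×48/139 = 27.9712
  Flipped, Low: 81×57/139 = 33.2158
Contributions (O − E)²/E:
  (27 − 14.1871)²/14.1871 = 11.5718
  (9 − 20.0288)²/20.0288 = 6.0730
  (22 − 23.7842)²/23.7842 = 0.1338
  (7 − 19.8129)²/19.8129 = 8.2860
  (39 − 27.9712)²/27.9712 = 4.3486
  (35 − 33.2158)²/33.2158 = 0.0958
χ² = 11.5718 + 6.0730 + 0.1338 + 8.2860 + 4.3486 + 0.0958 = 30.509

30.509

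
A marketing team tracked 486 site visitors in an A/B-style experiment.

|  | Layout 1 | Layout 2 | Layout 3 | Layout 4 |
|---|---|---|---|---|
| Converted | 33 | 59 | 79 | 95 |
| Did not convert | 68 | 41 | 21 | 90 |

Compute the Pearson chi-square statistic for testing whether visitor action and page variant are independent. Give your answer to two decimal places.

Row totals: 266, 220. Column totals: 101, 100, 100, 185. Grand total N = 486.
Expected counts (row total × column total / N):
  Converted, Layout 1: 266×101/486 = 55.280
  Converted, Layout 2: 266×100/486 = 54.733
  Converted, Layout 3: 266×100/486 = 54.733
  Converted, Layout 4: 266×185/486 = 101.255
  Did not convert, Layout 1: 220×101/486 = 45.720
  Did not convert, Layout 2: 220×100/486 = 45.267
  Did not convert, Layout 3: 220×100/486 = 45.267
  Did not convert, Layout 4: 220×185/486 = 83.745
Contributions (O − E)²/E:
  (33 − 55.280)²/55.280 = 8.9797
  (59 − 54.733)²/54.733 = 0.3327
  (79 − 54.733)²/54.733 = 10.7593
  (95 − 101.255)²/101.255 = 0.3864
  (68 − 45.720)²/45.720 = 10.8574
  (41 − 45.267)²/45.267 = 0.4022
  (21 − 45.267)²/45.267 = 13.0092
  (90 − 83.745)²/83.745 = 0.4672
χ² = 8.9797 + 0.3327 + 10.7593 + 0.3864 + 10.8574 + 0.4022 + 13.0092 + 0.4672 = 45.19

45.19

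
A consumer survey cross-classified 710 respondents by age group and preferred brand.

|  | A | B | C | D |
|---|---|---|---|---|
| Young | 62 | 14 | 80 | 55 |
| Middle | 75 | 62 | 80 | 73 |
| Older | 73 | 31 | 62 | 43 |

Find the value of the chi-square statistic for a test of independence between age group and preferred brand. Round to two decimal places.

26.97

Row totals: 211, 290, 209. Column totals: 210, 107, 222, 171. Grand total N = 710.
Expected counts (row total × column total / N):
  Young, A: 211×210/710 = 62.4085
  Young, B: 211×107/710 = 31.7986
  Young, C: 211×222/710 = 65.9746
  Young, D: 211×171/710 = 50.8183
  Middle, A: 290×210/710 = 85.7746
  Middle, B: 290×107/710 = 43.7042
  Middle, C: 290×222/710 = 90.6761
  Middle, D: 290×171/710 = 69.8451
  Older, A: 209×210/710 = 61.8169
  Older, B: 209×107/710 = 31.4972
  Older, C: 209×222/710 = 65.3493
  Older, D: 209×171/710 = 50.3366
Contributions (O − E)²/E:
  (62 − 62.4085)²/62.4085 = 0.0027
  (14 − 31.7986)²/31.7986 = 9.9624
  (80 − 65.9746)²/65.9746 = 2.9816
  (55 − 50.8183)²/50.8183 = 0.3441
  (75 − 85.7746)²/85.7746 = 1.3535
  (62 − 43.7042)²/43.7042 = 7.6591
  (80 − 90.6761)²/90.6761 = 1.2570
  (73 − 69.8451)²/69.8451 = 0.1425
  (73 − 61.8169)²/61.8169 = 2.0231
  (31 − 31.4972)²/31.4972 = 0.0078
  (62 − 65.3493)²/65.3493 = 0.1717
  (43 − 50.3366)²/50.3366 = 1.0693
χ² = 0.0027 + 9.9624 + 2.9816 + 0.3441 + 1.3535 + 7.6591 + 1.2570 + 0.1425 + 2.0231 + 0.0078 + 0.1717 + 1.0693 = 26.97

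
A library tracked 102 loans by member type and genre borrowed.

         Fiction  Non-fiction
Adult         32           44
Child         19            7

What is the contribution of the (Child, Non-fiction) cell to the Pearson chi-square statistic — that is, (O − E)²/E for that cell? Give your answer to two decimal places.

2.77

Row total (Child) = 26; column total (Non-fiction) = 51; N = 102.
Expected count E = 26 × 51 / 102 = 13.000.
Contribution = (O − E)²/E = (7 − 13.000)² / 13.000 = 2.77.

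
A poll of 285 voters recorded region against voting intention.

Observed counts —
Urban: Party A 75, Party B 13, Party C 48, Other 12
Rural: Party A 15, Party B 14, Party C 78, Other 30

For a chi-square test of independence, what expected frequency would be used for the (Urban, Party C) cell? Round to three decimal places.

Row total (Urban) = 148; column total (Party C) = 126; grand total N = 285.
Expected count = (row total × column total) / N = 148 × 126 / 285 = 65.432.

65.432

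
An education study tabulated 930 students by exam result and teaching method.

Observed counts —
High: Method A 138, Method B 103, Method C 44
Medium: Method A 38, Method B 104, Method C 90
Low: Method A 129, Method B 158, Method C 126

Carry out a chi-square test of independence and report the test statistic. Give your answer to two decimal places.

Row totals: 285, 232, 413. Column totals: 305, 365, 260. Grand total N = 930.
Expected counts (row total × column total / N):
  High, Method A: 285×305/930 = 93.468
  High, Method B: 285×365/930 = 111.855
  High, Method C: 285×260/930 = 79.677
  Medium, Method A: 232×305/930 = 76.086
  Medium, Method B: 232×365/930 = 91.054
  Medium, Method C: 232×260/930 = 64.860
  Low, Method A: 413×305/930 = 135.446
  Low, Method B: 413×365/930 = 162.091
  Low, Method C: 413×260/930 = 115.462
Contributions (O − E)²/E:
  (138 − 93.468)²/93.468 = 21.2169
  (103 − 111.855)²/111.855 = 0.7010
  (44 − 79.677)²/79.677 = 15.9751
  (38 − 76.086)²/76.086 = 19.0645
  (104 − 91.054)²/91.054 = 1.8407
  (90 − 64.860)²/64.860 = 9.7444
  (129 − 135.446)²/135.446 = 0.3068
  (158 − 162.091)²/162.091 = 0.1033
  (126 − 115.462)²/115.462 = 0.9618
χ² = 21.2169 + 0.7010 + 15.9751 + 19.0645 + 1.8407 + 9.7444 + 0.3068 + 0.1033 + 0.9618 = 69.91

69.91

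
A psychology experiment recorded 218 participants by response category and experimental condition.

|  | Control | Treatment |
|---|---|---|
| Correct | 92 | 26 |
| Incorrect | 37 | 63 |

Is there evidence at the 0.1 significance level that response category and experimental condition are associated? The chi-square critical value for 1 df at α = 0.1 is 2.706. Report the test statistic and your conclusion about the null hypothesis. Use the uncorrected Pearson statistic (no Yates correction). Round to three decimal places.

37.602; reject H₀

Row totals: 118, 100. Column totals: 129, 89. Grand total N = 218.
Expected counts (row total × column total / N):
  Correct, Control: 118×129/218 = 69.8257
  Correct, Treatment: 118×89/218 = 48.1743
  Incorrect, Control: 100×129/218 = 59.1743
  Incorrect, Treatment: 100×89/218 = 40.8257
Contributions (O − E)²/E:
  (92 − 69.8257)²/69.8257 = 7.0418
  (26 − 48.1743)²/48.1743 = 10.2067
  (37 − 59.1743)²/59.1743 = 8.3093
  (63 − 40.8257)²/40.8257 = 12.0439
χ² = 7.0418 + 10.2067 + 8.3093 + 12.0439 = 37.602
df = (2−1)(2−1) = 1. Since 37.602 > 2.706, reject the null hypothesis of independence at α = 0.1.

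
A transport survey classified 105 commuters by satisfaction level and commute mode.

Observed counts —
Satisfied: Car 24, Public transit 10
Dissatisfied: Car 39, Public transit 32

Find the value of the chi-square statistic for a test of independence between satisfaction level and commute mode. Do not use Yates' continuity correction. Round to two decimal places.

2.35

Row totals: 34, 71. Column totals: 63, 42. Grand total N = 105.
Expected counts (row total × column total / N):
  Satisfied, Car: 34×63/105 = 20.400
  Satisfied, Public transit: 34×42/105 = 13.600
  Dissatisfied, Car: 71×63/105 = 42.600
  Dissatisfied, Public transit: 71×42/105 = 28.400
Contributions (O − E)²/E:
  (24 − 20.400)²/20.400 = 0.6353
  (10 − 13.600)²/13.600 = 0.9529
  (39 − 42.600)²/42.600 = 0.3042
  (32 − 28.400)²/28.400 = 0.4563
χ² = 0.6353 + 0.9529 + 0.3042 + 0.4563 = 2.35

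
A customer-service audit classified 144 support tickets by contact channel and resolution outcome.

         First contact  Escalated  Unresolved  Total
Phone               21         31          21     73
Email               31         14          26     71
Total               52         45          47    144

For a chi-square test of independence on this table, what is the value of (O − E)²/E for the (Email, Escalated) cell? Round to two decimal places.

3.02

Row total (Email) = 71; column total (Escalated) = 45; N = 144.
Expected count E = 71 × 45 / 144 = 22.188.
Contribution = (O − E)²/E = (14 − 22.188)² / 22.188 = 3.02.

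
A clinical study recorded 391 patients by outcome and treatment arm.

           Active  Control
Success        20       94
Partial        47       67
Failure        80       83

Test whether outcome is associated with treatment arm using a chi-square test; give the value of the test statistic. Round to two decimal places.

29.34

Row totals: 114, 114, 163. Column totals: 147, 244. Grand total N = 391.
Expected counts (row total × column total / N):
  Success, Active: 114×147/391 = 42.859
  Success, Control: 114×244/391 = 71.141
  Partial, Active: 114×147/391 = 42.859
  Partial, Control: 114×244/391 = 71.141
  Failure, Active: 163×147/391 = 61.281
  Failure, Control: 163×244/391 = 101.719
Contributions (O − E)²/E:
  (20 − 42.859)²/42.859 = 12.1919
  (94 − 71.141)²/71.141 = 7.3450
  (47 − 42.859)²/42.859 = 0.4001
  (67 − 71.141)²/71.141 = 0.2410
  (80 − 61.281)²/61.281 = 5.7179
  (83 − 101.719)²/101.719 = 3.4448
χ² = 12.1919 + 7.3450 + 0.4001 + 0.2410 + 5.7179 + 3.4448 = 29.34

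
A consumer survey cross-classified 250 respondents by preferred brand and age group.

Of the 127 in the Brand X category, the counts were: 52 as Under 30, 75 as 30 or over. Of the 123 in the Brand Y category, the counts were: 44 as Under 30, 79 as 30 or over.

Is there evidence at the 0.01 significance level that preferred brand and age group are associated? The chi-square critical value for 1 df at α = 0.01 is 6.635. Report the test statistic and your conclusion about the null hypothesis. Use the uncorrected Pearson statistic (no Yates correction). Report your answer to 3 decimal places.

0.707; fail to reject H₀

Row totals: 127, 123. Column totals: 96, 154. Grand total N = 250.
Expected counts (row total × column total / N):
  Brand X, Under 30: 127×96/250 = 48.7680
  Brand X, 30 or over: 127×154/250 = 78.2320
  Brand Y, Under 30: 123×96/250 = 47.2320
  Brand Y, 30 or over: 123×154/250 = 75.7680
Contributions (O − E)²/E:
  (52 − 48.7680)²/48.7680 = 0.2142
  (75 − 78.2320)²/78.2320 = 0.1335
  (44 − 47.2320)²/47.2320 = 0.2212
  (79 − 75.7680)²/75.7680 = 0.1379
χ² = 0.2142 + 0.1335 + 0.2212 + 0.1379 = 0.707
df = (2−1)(2−1) = 1. Since 0.707 < 6.635, fail to reject the null hypothesis of independence at α = 0.01.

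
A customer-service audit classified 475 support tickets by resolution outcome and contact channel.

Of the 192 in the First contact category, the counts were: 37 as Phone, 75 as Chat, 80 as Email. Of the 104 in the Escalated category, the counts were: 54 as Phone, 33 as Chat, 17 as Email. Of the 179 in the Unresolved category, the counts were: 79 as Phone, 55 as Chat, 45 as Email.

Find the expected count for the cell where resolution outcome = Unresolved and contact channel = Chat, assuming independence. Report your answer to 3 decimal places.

61.425

Row total (Unresolved) = 179; column total (Chat) = 163; grand total N = 475.
Expected count = (row total × column total) / N = 179 × 163 / 475 = 61.425.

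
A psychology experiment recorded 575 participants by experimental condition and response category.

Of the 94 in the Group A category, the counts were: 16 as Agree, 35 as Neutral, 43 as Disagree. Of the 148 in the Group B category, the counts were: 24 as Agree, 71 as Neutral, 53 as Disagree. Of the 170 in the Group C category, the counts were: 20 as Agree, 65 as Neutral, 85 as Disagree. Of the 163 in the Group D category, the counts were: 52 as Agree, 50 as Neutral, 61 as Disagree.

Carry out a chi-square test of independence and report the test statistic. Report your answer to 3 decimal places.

30.358

Row totals: 94, 148, 170, 163. Column totals: 112, 221, 242. Grand total N = 575.
Expected counts (row total × column total / N):
  Group A, Agree: 94×112/575 = 18.3096
  Group A, Neutral: 94×221/575 = 36.1287
  Group A, Disagree: 94×242/575 = 39.5617
  Group B, Agree: 148×112/575 = 28.8278
  Group B, Neutral: 148×221/575 = 56.8835
  Group B, Disagree: 148×242/575 = 62.2887
  Group C, Agree: 170×112/575 = 33.1130
  Group C, Neutral: 170×221/575 = 65.3391
  Group C, Disagree: 170×242/575 = 71.5478
  Group D, Agree: 163×112/575 = 31.7496
  Group D, Neutral: 163×221/575 = 62.6487
  Group D, Disagree: 163×242/575 = 68.6017
Contributions (O − E)²/E:
  (16 − 18.3096)²/18.3096 = 0.2913
  (35 − 36.1287)²/36.1287 = 0.0353
  (43 − 39.5617)²/39.5617 = 0.2988
  (24 − 28.8278)²/28.8278 = 0.8085
  (71 − 56.8835)²/56.8835 = 3.5032
  (53 − 62.2887)²/62.2887 = 1.3852
  (20 − 33.1130)²/33.1130 = 5.1928
  (65 − 65.3391)²/65.3391 = 0.0018
  (85 − 71.5478)²/71.5478 = 2.5292
  (52 − 31.7496)²/31.7496 = 12.9160
  (50 − 62.6487)²/62.6487 = 2.5538
  (61 − 68.6017)²/68.6017 = 0.8423
χ² = 0.2913 + 0.0353 + 0.2988 + 0.8085 + 3.5032 + 1.3852 + 5.1928 + 0.0018 + 2.5292 + 12.9160 + 2.5538 + 0.8423 = 30.358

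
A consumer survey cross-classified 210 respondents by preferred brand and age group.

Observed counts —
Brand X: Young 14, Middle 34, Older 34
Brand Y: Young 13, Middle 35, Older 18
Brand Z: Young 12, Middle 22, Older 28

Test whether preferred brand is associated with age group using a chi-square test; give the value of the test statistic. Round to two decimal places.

Row totals: 82, 66, 62. Column totals: 39, 91, 80. Grand total N = 210.
Expected counts (row total × column total / N):
  Brand X, Young: 82×39/210 = 15.229
  Brand X, Middle: 82×91/210 = 35.533
  Brand X, Older: 82×80/210 = 31.238
  Brand Y, Young: 66×39/210 = 12.257
  Brand Y, Middle: 66×91/210 = 28.600
  Brand Y, Older: 66×80/210 = 25.143
  Brand Z, Young: 62×39/210 = 11.514
  Brand Z, Middle: 62×91/210 = 26.867
  Brand Z, Older: 62×80/210 = 23.619
Contributions (O − E)²/E:
  (14 − 15.229)²/15.229 = 0.0992
  (34 − 35.533)²/35.533 = 0.0661
  (34 − 31.238)²/31.238 = 0.2442
  (13 − 12.257)²/12.257 = 0.0450
  (35 − 28.600)²/28.600 = 1.4322
  (18 − 25.143)²/25.143 = 2.0293
  (12 − 11.514)²/11.514 = 0.0205
  (22 − 26.867)²/26.867 = 0.8817
  (28 − 23.619)²/23.619 = 0.8126
χ² = 0.0992 + 0.0661 + 0.2442 + 0.0450 + 1.4322 + 2.0293 + 0.0205 + 0.8817 + 0.8126 = 5.63

5.63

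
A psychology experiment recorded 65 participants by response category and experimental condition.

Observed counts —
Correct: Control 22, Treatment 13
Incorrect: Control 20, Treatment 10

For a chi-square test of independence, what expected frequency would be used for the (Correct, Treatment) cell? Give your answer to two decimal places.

12.38

Row total (Correct) = 35; column total (Treatment) = 23; grand total N = 65.
Expected count = (row total × column total) / N = 35 × 23 / 65 = 12.38.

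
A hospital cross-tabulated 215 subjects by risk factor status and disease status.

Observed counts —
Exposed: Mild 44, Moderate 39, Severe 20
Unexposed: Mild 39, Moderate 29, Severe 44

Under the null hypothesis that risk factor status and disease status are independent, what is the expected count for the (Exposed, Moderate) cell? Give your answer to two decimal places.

32.58

Row total (Exposed) = 103; column total (Moderate) = 68; grand total N = 215.
Expected count = (row total × column total) / N = 103 × 68 / 215 = 32.58.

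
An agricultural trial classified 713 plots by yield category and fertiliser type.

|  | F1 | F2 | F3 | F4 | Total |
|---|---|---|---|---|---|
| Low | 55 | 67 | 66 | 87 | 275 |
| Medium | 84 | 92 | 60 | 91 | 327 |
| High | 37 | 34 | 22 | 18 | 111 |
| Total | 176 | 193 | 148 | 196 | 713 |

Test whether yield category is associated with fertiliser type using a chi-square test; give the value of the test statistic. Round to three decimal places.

Grand total N = 713.
Expected counts (row total × column total / N):
  Low, F1: 275×176/713 = 67.8822
  Low, F2: 275×193/713 = 74.4390
  Low, F3: 275×148/713 = 57.0827
  Low, F4: 275×196/713 = 75.5961
  Medium, F1: 327×176/713 = 80.7181
  Medium, F2: 327×193/713 = 88.5147
  Medium, F3: 327×148/713 = 67.8766
  Medium, F4: 327×196/713 = 89.8906
  High, F1: 111×176/713 = 27.3997
  High, F2: 111×193/713 = 30.0463
  High, F3: 111×148/713 = 23.0407
  High, F4: 111×196/713 = 30.5133
Contributions (O − E)²/E:
  (55 − 67.8822)²/67.8822 = 2.4447
  (67 − 74.4390)²/74.4390 = 0.7434
  (66 − 57.0827)²/57.0827 = 1.3930
  (87 − 75.5961)²/75.5961 = 1.7203
  (84 − 80.7181)²/80.7181 = 0.1334
  (92 − 88.5147)²/88.5147 = 0.1372
  (60 − 67.8766)²/67.8766 = 0.9140
  (91 − 89.8906)²/89.8906 = 0.0137
  (37 − 27.3997)²/27.3997 = 3.3638
  (34 − 30.0463)²/30.0463 = 0.5203
  (22 − 23.0407)²/23.0407 = 0.0470
  (18 − 30.5133)²/30.5133 = 5.1316
χ² = 2.4447 + 0.7434 + 1.3930 + 1.7203 + 0.1334 + 0.1372 + 0.9140 + 0.0137 + 3.3638 + 0.5203 + 0.0470 + 5.1316 = 16.562

16.562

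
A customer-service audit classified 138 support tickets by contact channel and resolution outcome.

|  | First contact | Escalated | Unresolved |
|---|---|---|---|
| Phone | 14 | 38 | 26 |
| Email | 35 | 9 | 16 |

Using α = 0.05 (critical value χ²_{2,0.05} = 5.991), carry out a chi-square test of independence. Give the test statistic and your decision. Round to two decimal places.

Row totals: 78, 60. Column totals: 49, 47, 42. Grand total N = 138.
Expected counts (row total × column total / N):
  Phone, First contact: 78×49/138 = 27.696
  Phone, Escalated: 78×47/138 = 26.565
  Phone, Unresolved: 78×42/138 = 23.739
  Email, First contact: 60×49/138 = 21.304
  Email, Escalated: 60×47/138 = 20.435
  Email, Unresolved: 60×42/138 = 18.261
Contributions (O − E)²/E:
  (14 − 27.696)²/27.696 = 6.7728
  (38 − 26.565)²/26.565 = 4.9222
  (26 − 23.739)²/23.739 = 0.2153
  (35 − 21.304)²/21.304 = 8.8049
  (9 − 20.435)²/20.435 = 6.3988
  (16 − 18.261)²/18.261 = 0.2799
χ² = 6.7728 + 4.9222 + 0.2153 + 8.8049 + 6.3988 + 0.2799 = 27.39
df = (2−1)(3−1) = 2. Since 27.39 > 5.991, reject the null hypothesis of independence at α = 0.05.

27.39; reject H₀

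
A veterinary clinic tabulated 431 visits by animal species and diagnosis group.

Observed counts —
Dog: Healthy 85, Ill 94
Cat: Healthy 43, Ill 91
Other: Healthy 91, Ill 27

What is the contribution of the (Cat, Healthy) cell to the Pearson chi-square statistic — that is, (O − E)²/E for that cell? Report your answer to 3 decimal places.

9.244

Row total (Cat) = 134; column total (Healthy) = 219; N = 431.
Expected count E = 134 × 219 / 431 = 68.0882.
Contribution = (O − E)²/E = (43 − 68.0882)² / 68.0882 = 9.244.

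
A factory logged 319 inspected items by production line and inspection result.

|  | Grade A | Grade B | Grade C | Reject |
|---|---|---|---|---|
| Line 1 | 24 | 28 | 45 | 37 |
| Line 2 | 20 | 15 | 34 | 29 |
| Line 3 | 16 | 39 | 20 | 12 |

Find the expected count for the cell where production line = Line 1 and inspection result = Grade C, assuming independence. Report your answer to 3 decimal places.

41.586

Row total (Line 1) = 134; column total (Grade C) = 99; grand total N = 319.
Expected count = (row total × column total) / N = 134 × 99 / 319 = 41.586.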